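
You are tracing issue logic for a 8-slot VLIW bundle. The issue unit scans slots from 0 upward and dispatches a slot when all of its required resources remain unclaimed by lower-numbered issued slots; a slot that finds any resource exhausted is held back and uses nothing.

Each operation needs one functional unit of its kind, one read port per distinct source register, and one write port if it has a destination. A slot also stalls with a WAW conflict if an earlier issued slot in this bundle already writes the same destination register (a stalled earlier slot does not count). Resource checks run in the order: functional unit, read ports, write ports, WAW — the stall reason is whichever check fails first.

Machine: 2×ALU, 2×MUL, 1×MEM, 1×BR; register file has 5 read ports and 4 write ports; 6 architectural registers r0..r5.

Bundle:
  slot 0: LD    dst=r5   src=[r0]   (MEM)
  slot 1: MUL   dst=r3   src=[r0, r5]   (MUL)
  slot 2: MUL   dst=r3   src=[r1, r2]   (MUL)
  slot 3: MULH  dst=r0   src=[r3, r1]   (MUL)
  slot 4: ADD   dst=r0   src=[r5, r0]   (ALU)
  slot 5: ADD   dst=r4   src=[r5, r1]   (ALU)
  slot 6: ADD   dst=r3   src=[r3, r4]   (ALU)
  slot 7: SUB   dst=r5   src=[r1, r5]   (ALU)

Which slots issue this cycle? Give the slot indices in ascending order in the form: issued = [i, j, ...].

issued = [0, 1, 3]

slot 0 (MEM): ISSUE — free A2,Mu2,Ld0,B1 rp4 wp3
slot 1 (MUL): ISSUE — free A2,Mu1,Ld0,B1 rp2 wp2
slot 2 (MUL): stall WAW — free A2,Mu1,Ld0,B1 rp2 wp2
slot 3 (MUL): ISSUE — free A2,Mu0,Ld0,B1 rp0 wp1
slot 4 (ALU): stall RD_PORT — free A2,Mu0,Ld0,B1 rp0 wp1
slot 5 (ALU): stall RD_PORT — free A2,Mu0,Ld0,B1 rp0 wp1
slot 6 (ALU): stall RD_PORT — free A2,Mu0,Ld0,B1 rp0 wp1
slot 7 (ALU): stall RD_PORT — free A2,Mu0,Ld0,B1 rp0 wp1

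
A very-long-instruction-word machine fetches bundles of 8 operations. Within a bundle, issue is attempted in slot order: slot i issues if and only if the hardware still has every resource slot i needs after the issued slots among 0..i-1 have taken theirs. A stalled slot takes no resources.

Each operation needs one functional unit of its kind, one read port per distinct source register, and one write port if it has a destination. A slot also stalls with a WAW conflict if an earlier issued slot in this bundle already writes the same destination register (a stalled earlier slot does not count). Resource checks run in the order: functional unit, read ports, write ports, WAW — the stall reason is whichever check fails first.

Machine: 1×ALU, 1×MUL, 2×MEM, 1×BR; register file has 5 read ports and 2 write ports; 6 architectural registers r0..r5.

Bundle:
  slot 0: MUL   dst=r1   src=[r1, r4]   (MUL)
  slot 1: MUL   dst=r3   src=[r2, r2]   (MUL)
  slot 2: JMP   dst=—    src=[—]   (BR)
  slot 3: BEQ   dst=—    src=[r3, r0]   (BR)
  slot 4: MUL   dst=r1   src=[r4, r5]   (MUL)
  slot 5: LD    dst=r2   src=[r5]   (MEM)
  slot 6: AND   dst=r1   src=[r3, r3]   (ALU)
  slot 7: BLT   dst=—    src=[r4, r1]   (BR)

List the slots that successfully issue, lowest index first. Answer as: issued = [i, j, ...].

slot 0 (MUL): ISSUE — free A1,Mu0,Ld2,B1 rp3 wp1
slot 1 (MUL): stall FU — free A1,Mu0,Ld2,B1 rp3 wp1
slot 2 (BR): ISSUE — free A1,Mu0,Ld2,B0 rp3 wp1
slot 3 (BR): stall FU — free A1,Mu0,Ld2,B0 rp3 wp1
slot 4 (MUL): stall FU — free A1,Mu0,Ld2,B0 rp3 wp1
slot 5 (MEM): ISSUE — free A1,Mu0,Ld1,B0 rp2 wp0
slot 6 (ALU): stall WR_PORT — free A1,Mu0,Ld1,B0 rp2 wp0
slot 7 (BR): stall FU — free A1,Mu0,Ld1,B0 rp2 wp0

issued = [0, 2, 5]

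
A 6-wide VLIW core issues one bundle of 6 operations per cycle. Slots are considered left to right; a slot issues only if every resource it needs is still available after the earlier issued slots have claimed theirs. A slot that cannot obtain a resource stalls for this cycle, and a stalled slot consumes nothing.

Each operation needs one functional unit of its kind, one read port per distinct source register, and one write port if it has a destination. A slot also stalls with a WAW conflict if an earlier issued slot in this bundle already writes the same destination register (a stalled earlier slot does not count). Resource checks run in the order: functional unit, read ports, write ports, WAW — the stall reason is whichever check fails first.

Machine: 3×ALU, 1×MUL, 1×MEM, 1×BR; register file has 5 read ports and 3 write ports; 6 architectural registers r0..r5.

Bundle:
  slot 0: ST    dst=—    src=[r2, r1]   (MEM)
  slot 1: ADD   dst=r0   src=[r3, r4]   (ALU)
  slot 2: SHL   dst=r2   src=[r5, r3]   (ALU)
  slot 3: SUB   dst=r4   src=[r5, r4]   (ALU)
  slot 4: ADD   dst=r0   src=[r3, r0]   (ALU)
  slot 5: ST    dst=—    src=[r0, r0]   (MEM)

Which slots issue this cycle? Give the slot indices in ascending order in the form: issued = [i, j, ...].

issued = [0, 1]

[0] MEM needs rd=2 wr=0: ok; after: ALU=3 MUL=1 MEM=0 BR=1, R=3, W=3
[1] ALU needs rd=2 wr=1: ok; after: ALU=2 MUL=1 MEM=0 BR=1, R=1, W=2
[2] ALU needs rd=2 wr=1: RD_PORT; after: ALU=2 MUL=1 MEM=0 BR=1, R=1, W=2
[3] ALU needs rd=2 wr=1: RD_PORT; after: ALU=2 MUL=1 MEM=0 BR=1, R=1, W=2
[4] ALU needs rd=2 wr=1: RD_PORT; after: ALU=2 MUL=1 MEM=0 BR=1, R=1, W=2
[5] MEM needs rd=1 wr=0: FU; after: ALU=2 MUL=1 MEM=0 BR=1, R=1, W=2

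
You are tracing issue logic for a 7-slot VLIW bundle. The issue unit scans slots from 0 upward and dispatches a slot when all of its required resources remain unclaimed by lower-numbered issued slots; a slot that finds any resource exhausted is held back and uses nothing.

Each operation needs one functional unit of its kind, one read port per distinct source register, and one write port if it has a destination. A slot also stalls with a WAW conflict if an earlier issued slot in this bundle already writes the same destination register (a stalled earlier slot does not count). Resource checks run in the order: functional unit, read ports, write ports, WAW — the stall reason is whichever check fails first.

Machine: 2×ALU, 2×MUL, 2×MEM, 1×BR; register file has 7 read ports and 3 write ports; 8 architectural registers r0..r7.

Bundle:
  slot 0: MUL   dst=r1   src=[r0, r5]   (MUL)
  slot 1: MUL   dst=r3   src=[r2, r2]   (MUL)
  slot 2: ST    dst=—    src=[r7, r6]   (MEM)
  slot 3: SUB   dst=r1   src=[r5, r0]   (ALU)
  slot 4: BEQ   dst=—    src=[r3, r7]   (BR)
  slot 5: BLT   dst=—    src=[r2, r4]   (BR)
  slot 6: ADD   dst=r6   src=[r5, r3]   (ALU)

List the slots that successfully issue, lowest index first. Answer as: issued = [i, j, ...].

slot 0 (MUL): ISSUE — free A2,Mu1,Ld2,B1 rp5 wp2
slot 1 (MUL): ISSUE — free A2,Mu0,Ld2,B1 rp4 wp1
slot 2 (MEM): ISSUE — free A2,Mu0,Ld1,B1 rp2 wp1
slot 3 (ALU): stall WAW — free A2,Mu0,Ld1,B1 rp2 wp1
slot 4 (BR): ISSUE — free A2,Mu0,Ld1,B0 rp0 wp1
slot 5 (BR): stall FU — free A2,Mu0,Ld1,B0 rp0 wp1
slot 6 (ALU): stall RD_PORT — free A2,Mu0,Ld1,B0 rp0 wp1

issued = [0, 1, 2, 4]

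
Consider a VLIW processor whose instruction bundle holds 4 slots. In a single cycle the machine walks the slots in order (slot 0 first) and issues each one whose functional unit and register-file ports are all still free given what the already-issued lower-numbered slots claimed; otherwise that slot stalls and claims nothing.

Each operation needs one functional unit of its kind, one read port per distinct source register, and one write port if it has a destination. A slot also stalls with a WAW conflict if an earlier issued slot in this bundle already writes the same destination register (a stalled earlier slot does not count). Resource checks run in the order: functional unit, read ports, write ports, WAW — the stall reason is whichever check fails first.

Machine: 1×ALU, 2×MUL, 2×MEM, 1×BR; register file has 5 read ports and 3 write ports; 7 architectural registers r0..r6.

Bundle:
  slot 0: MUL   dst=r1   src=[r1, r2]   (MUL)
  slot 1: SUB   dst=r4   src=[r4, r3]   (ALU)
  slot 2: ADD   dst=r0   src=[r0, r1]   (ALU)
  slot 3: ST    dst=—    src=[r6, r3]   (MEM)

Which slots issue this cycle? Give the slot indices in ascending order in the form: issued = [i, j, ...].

(0) want 1×MUL +2rd +1wr — yes → AL1|MU1|ME2|BR1|rd3|wr2
(1) want 1×ALU +2rd +1wr — yes → AL0|MU1|ME2|BR1|rd1|wr1
(2) want 1×ALU +2rd +1wr — FU → AL0|MU1|ME2|BR1|rd1|wr1
(3) want 1×MEM +2rd +0wr — RD_PORT → AL0|MU1|ME2|BR1|rd1|wr1

issued = [0, 1]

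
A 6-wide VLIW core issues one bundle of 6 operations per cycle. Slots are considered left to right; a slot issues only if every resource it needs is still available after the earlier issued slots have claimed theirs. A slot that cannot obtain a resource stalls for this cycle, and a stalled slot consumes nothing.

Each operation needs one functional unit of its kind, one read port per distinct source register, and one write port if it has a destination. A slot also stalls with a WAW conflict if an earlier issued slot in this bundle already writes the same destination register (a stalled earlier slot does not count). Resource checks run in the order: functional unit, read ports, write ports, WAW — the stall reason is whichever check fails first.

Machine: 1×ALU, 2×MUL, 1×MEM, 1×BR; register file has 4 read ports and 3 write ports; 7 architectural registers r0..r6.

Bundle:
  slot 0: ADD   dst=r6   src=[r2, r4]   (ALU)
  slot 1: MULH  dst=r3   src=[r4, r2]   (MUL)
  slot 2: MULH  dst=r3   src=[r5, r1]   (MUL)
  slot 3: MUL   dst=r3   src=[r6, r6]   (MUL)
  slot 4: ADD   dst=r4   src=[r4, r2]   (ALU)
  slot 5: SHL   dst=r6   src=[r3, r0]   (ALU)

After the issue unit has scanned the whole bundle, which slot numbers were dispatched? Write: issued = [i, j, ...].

#0 ALU src=r2,r4 dispatched  <A:0 Mu:2 Ld:1 B:1 rd:2 wr:2>
#1 MUL src=r4,r2 dispatched  <A:0 Mu:1 Ld:1 B:1 rd:0 wr:1>
#2 MUL src=r5,r1 held:RD_PORT  <A:0 Mu:1 Ld:1 B:1 rd:0 wr:1>
#3 MUL src=r6,r6 held:RD_PORT  <A:0 Mu:1 Ld:1 B:1 rd:0 wr:1>
#4 ALU src=r4,r2 held:FU  <A:0 Mu:1 Ld:1 B:1 rd:0 wr:1>
#5 ALU src=r3,r0 held:FU  <A:0 Mu:1 Ld:1 B:1 rd:0 wr:1>

issued = [0, 1]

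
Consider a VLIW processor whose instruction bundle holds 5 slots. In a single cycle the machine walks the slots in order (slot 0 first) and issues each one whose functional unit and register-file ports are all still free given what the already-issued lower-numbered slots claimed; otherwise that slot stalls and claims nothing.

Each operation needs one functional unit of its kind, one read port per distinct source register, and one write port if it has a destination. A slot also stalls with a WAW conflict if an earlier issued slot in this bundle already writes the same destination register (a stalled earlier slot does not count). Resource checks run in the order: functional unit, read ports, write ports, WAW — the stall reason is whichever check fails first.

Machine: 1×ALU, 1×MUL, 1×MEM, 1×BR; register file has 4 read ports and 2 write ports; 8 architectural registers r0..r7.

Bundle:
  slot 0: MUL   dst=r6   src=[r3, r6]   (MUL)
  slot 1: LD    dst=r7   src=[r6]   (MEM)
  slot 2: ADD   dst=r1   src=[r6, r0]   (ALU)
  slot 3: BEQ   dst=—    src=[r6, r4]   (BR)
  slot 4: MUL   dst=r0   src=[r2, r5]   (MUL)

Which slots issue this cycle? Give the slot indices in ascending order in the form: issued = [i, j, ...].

(0) want 1×MUL +2rd +1wr — yes → AL1|MU0|ME1|BR1|rd2|wr1
(1) want 1×MEM +1rd +1wr — yes → AL1|MU0|ME0|BR1|rd1|wr0
(2) want 1×ALU +2rd +1wr — RD_PORT → AL1|MU0|ME0|BR1|rd1|wr0
(3) want 1×BR +2rd +0wr — RD_PORT → AL1|MU0|ME0|BR1|rd1|wr0
(4) want 1×MUL +2rd +1wr — FU → AL1|MU0|ME0|BR1|rd1|wr0

issued = [0, 1]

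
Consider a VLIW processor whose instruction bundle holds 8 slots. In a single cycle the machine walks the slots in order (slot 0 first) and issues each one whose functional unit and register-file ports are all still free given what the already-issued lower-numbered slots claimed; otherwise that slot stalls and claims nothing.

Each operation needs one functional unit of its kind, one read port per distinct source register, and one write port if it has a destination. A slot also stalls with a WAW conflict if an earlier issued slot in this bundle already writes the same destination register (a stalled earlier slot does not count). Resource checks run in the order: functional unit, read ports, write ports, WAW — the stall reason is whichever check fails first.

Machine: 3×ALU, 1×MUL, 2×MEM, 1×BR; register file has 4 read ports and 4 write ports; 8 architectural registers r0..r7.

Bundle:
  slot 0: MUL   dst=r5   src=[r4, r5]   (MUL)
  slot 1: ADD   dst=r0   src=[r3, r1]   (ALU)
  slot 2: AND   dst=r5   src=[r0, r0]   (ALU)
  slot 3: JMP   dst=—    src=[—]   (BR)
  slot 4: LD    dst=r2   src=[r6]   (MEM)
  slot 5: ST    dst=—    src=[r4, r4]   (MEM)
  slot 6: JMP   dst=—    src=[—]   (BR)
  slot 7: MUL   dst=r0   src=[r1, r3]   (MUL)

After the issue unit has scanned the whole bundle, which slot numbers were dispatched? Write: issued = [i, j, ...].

slot 0 (MUL): ISSUE — free A3,Mu0,Ld2,B1 rp2 wp3
slot 1 (ALU): ISSUE — free A2,Mu0,Ld2,B1 rp0 wp2
slot 2 (ALU): stall RD_PORT — free A2,Mu0,Ld2,B1 rp0 wp2
slot 3 (BR): ISSUE — free A2,Mu0,Ld2,B0 rp0 wp2
slot 4 (MEM): stall RD_PORT — free A2,Mu0,Ld2,B0 rp0 wp2
slot 5 (MEM): stall RD_PORT — free A2,Mu0,Ld2,B0 rp0 wp2
slot 6 (BR): stall FU — free A2,Mu0,Ld2,B0 rp0 wp2
slot 7 (MUL): stall FU — free A2,Mu0,Ld2,B0 rp0 wp2

issued = [0, 1, 3]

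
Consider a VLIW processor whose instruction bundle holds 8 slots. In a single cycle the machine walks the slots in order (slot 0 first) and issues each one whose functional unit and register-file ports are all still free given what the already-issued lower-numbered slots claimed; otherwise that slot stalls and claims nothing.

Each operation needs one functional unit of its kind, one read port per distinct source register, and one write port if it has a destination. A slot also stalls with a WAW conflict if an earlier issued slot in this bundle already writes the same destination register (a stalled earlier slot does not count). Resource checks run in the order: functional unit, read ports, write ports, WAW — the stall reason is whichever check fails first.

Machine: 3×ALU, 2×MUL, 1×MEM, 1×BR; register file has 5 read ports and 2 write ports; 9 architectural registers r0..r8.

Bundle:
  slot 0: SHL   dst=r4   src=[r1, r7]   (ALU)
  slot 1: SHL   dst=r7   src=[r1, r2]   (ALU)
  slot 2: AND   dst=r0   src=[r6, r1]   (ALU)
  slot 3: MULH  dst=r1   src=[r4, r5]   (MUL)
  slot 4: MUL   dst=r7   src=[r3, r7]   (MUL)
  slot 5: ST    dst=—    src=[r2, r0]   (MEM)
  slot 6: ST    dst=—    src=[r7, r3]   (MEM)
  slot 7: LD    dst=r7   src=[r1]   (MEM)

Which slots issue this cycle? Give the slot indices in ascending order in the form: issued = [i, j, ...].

issued = [0, 1]

slot 0 (ALU): ISSUE — free A2,Mu2,Ld1,B1 rp3 wp1
slot 1 (ALU): ISSUE — free A1,Mu2,Ld1,B1 rp1 wp0
slot 2 (ALU): stall RD_PORT — free A1,Mu2,Ld1,B1 rp1 wp0
slot 3 (MUL): stall RD_PORT — free A1,Mu2,Ld1,B1 rp1 wp0
slot 4 (MUL): stall RD_PORT — free A1,Mu2,Ld1,B1 rp1 wp0
slot 5 (MEM): stall RD_PORT — free A1,Mu2,Ld1,B1 rp1 wp0
slot 6 (MEM): stall RD_PORT — free A1,Mu2,Ld1,B1 rp1 wp0
slot 7 (MEM): stall WR_PORT — free A1,Mu2,Ld1,B1 rp1 wp0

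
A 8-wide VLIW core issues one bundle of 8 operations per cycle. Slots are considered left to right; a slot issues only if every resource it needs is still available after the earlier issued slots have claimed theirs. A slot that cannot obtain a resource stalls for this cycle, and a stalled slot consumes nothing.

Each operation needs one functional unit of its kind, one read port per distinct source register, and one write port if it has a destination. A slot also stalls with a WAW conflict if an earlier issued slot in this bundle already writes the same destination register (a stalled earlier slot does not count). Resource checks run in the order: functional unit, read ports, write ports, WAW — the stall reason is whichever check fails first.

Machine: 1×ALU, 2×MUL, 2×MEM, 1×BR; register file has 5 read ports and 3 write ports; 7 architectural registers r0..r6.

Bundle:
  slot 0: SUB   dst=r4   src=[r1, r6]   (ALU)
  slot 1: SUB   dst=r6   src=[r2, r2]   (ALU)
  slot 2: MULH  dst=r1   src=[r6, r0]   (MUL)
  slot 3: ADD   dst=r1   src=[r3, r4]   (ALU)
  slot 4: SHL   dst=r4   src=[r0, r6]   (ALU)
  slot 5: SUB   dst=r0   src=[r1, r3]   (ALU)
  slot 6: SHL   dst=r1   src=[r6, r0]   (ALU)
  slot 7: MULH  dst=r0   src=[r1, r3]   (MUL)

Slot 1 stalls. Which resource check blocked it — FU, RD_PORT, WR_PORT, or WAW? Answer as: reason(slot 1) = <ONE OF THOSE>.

  0. ALU→r4 ⇒ go  {0A/2Mu/2Ld/1B | 3r 2w}
  1. ALU→r6 ⇒ no(FU)  {0A/2Mu/2Ld/1B | 3r 2w}
  2. MUL→r1 ⇒ go  {0A/1Mu/2Ld/1B | 1r 1w}
  3. ALU→r1 ⇒ no(FU)  {0A/1Mu/2Ld/1B | 1r 1w}
  4. ALU→r4 ⇒ no(FU)  {0A/1Mu/2Ld/1B | 1r 1w}
  5. ALU→r0 ⇒ no(FU)  {0A/1Mu/2Ld/1B | 1r 1w}
  6. ALU→r1 ⇒ no(FU)  {0A/1Mu/2Ld/1B | 1r 1w}
  7. MUL→r0 ⇒ no(RD_PORT)  {0A/1Mu/2Ld/1B | 1r 1w}

reason(slot 1) = FU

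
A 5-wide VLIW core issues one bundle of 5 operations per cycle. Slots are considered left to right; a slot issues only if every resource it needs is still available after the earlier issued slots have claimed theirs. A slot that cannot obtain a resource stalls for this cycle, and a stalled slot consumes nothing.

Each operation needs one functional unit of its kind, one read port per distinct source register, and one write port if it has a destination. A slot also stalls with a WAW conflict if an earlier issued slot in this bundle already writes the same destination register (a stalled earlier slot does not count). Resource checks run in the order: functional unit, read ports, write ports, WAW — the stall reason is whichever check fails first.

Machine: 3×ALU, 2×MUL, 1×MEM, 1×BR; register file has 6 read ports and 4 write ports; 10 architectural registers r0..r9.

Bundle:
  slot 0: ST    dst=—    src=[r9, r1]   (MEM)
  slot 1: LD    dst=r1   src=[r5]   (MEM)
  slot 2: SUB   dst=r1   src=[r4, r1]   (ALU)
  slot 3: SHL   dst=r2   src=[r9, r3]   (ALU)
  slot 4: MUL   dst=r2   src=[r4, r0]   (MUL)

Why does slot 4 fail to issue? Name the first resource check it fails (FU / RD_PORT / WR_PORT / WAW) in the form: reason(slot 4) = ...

(0) want 1×MEM +2rd +0wr — yes → AL3|MU2|ME0|BR1|rd4|wr4
(1) want 1×MEM +1rd +1wr — FU → AL3|MU2|ME0|BR1|rd4|wr4
(2) want 1×ALU +2rd +1wr — yes → AL2|MU2|ME0|BR1|rd2|wr3
(3) want 1×ALU +2rd +1wr — yes → AL1|MU2|ME0|BR1|rd0|wr2
(4) want 1×MUL +2rd +1wr — RD_PORT → AL1|MU2|ME0|BR1|rd0|wr2

reason(slot 4) = RD_PORT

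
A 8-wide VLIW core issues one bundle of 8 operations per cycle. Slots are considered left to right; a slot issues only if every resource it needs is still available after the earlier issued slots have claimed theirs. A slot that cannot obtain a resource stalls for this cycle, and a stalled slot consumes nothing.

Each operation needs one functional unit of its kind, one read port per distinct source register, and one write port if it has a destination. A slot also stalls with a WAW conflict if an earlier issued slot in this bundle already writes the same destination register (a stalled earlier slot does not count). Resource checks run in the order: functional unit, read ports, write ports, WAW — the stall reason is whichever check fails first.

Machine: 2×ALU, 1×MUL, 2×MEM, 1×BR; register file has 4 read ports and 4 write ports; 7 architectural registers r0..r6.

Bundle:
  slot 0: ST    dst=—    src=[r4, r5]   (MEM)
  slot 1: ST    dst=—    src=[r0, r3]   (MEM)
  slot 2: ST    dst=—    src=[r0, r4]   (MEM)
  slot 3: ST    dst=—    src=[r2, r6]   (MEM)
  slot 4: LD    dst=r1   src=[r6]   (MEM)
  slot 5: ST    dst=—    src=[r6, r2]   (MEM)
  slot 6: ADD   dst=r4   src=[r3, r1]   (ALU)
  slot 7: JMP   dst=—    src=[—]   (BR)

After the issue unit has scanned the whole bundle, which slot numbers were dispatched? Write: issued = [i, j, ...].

issued = [0, 1, 7]

(0) want 1×MEM +2rd +0wr — yes → AL2|MU1|ME1|BR1|rd2|wr4
(1) want 1×MEM +2rd +0wr — yes → AL2|MU1|ME0|BR1|rd0|wr4
(2) want 1×MEM +2rd +0wr — FU → AL2|MU1|ME0|BR1|rd0|wr4
(3) want 1×MEM +2rd +0wr — FU → AL2|MU1|ME0|BR1|rd0|wr4
(4) want 1×MEM +1rd +1wr — FU → AL2|MU1|ME0|BR1|rd0|wr4
(5) want 1×MEM +2rd +0wr — FU → AL2|MU1|ME0|BR1|rd0|wr4
(6) want 1×ALU +2rd +1wr — RD_PORT → AL2|MU1|ME0|BR1|rd0|wr4
(7) want 1×BR +0rd +0wr — yes → AL2|MU1|ME0|BR0|rd0|wr4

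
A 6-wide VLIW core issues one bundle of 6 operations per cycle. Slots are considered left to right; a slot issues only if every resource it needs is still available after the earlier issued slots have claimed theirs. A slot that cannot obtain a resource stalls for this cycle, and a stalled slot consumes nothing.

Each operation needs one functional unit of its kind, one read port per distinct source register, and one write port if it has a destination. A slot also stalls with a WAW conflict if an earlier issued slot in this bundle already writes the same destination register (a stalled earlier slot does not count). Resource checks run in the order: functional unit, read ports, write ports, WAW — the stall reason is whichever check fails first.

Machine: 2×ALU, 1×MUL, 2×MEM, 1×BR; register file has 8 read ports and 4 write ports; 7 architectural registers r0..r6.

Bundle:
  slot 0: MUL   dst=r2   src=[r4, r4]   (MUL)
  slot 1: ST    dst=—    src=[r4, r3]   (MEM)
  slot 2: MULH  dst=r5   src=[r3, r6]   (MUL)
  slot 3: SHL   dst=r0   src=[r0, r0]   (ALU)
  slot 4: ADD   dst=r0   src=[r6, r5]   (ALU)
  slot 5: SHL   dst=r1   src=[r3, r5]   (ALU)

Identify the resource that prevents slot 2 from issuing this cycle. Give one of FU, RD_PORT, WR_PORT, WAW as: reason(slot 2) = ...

#0 MUL src=r4,r4 dispatched  <A:2 Mu:0 Ld:2 B:1 rd:7 wr:3>
#1 MEM src=r4,r3 dispatched  <A:2 Mu:0 Ld:1 B:1 rd:5 wr:3>
#2 MUL src=r3,r6 held:FU  <A:2 Mu:0 Ld:1 B:1 rd:5 wr:3>
#3 ALU src=r0,r0 dispatched  <A:1 Mu:0 Ld:1 B:1 rd:4 wr:2>
#4 ALU src=r6,r5 held:WAW  <A:1 Mu:0 Ld:1 B:1 rd:4 wr:2>
#5 ALU src=r3,r5 dispatched  <A:0 Mu:0 Ld:1 B:1 rd:2 wr:1>

reason(slot 2) = FU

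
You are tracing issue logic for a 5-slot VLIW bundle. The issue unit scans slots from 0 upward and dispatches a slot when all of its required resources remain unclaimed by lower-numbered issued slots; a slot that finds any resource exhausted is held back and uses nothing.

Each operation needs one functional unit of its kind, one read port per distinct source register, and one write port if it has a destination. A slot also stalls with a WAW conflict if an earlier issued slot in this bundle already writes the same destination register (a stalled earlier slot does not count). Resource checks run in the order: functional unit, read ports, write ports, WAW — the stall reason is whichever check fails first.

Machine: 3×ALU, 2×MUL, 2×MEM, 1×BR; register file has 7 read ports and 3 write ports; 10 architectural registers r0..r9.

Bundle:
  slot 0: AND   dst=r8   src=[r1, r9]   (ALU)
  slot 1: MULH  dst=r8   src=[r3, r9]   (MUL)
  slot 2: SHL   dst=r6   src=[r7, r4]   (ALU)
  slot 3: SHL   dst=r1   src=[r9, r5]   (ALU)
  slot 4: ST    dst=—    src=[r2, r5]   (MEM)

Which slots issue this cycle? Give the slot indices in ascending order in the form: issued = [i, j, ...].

(0) want 1×ALU +2rd +1wr — yes → AL2|MU2|ME2|BR1|rd5|wr2
(1) want 1×MUL +2rd +1wr — WAW → AL2|MU2|ME2|BR1|rd5|wr2
(2) want 1×ALU +2rd +1wr — yes → AL1|MU2|ME2|BR1|rd3|wr1
(3) want 1×ALU +2rd +1wr — yes → AL0|MU2|ME2|BR1|rd1|wr0
(4) want 1×MEM +2rd +0wr — RD_PORT → AL0|MU2|ME2|BR1|rd1|wr0

issued = [0, 2, 3]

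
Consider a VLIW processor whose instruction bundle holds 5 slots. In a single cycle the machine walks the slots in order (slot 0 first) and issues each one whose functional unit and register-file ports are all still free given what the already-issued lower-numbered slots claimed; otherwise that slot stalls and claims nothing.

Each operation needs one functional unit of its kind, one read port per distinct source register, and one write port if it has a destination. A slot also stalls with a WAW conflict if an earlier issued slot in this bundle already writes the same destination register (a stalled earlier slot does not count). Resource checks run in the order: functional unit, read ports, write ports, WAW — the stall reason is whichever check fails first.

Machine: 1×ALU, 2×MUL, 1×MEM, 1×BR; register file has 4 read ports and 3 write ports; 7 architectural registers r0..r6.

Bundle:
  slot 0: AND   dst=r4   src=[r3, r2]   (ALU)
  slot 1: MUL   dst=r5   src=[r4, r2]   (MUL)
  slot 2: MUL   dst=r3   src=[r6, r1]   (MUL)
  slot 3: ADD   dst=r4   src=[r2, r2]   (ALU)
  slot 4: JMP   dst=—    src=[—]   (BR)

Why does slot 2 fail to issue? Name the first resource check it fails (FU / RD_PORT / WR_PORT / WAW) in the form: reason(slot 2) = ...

[0] ALU needs rd=2 wr=1: ok; after: ALU=0 MUL=2 MEM=1 BR=1, R=2, W=2
[1] MUL needs rd=2 wr=1: ok; after: ALU=0 MUL=1 MEM=1 BR=1, R=0, W=1
[2] MUL needs rd=2 wr=1: RD_PORT; after: ALU=0 MUL=1 MEM=1 BR=1, R=0, W=1
[3] ALU needs rd=1 wr=1: FU; after: ALU=0 MUL=1 MEM=1 BR=1, R=0, W=1
[4] BR needs rd=0 wr=0: ok; after: ALU=0 MUL=1 MEM=1 BR=0, R=0, W=1

reason(slot 2) = RD_PORT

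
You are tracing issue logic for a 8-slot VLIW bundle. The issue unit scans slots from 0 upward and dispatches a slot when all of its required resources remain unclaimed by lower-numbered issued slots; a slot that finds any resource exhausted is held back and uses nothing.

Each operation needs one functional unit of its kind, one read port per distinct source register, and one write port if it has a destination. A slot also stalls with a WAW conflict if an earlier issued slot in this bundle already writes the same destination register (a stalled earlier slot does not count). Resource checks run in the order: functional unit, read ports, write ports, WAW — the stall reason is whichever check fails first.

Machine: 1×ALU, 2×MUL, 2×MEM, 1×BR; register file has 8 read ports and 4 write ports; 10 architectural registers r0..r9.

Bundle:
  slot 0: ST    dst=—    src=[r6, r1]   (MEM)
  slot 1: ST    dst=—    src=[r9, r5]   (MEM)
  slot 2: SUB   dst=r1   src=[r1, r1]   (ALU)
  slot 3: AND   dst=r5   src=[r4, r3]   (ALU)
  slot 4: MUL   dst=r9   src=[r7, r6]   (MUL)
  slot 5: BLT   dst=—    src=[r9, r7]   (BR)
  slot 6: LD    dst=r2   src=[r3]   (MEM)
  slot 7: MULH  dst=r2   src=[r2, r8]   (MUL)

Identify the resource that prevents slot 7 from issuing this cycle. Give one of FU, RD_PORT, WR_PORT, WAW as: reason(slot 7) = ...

reason(slot 7) = RD_PORT

slot 0 (MEM): ISSUE — free A1,Mu2,Ld1,B1 rp6 wp4
slot 1 (MEM): ISSUE — free A1,Mu2,Ld0,B1 rp4 wp4
slot 2 (ALU): ISSUE — free A0,Mu2,Ld0,B1 rp3 wp3
slot 3 (ALU): stall FU — free A0,Mu2,Ld0,B1 rp3 wp3
slot 4 (MUL): ISSUE — free A0,Mu1,Ld0,B1 rp1 wp2
slot 5 (BR): stall RD_PORT — free A0,Mu1,Ld0,B1 rp1 wp2
slot 6 (MEM): stall FU — free A0,Mu1,Ld0,B1 rp1 wp2
slot 7 (MUL): stall RD_PORT — free A0,Mu1,Ld0,B1 rp1 wp2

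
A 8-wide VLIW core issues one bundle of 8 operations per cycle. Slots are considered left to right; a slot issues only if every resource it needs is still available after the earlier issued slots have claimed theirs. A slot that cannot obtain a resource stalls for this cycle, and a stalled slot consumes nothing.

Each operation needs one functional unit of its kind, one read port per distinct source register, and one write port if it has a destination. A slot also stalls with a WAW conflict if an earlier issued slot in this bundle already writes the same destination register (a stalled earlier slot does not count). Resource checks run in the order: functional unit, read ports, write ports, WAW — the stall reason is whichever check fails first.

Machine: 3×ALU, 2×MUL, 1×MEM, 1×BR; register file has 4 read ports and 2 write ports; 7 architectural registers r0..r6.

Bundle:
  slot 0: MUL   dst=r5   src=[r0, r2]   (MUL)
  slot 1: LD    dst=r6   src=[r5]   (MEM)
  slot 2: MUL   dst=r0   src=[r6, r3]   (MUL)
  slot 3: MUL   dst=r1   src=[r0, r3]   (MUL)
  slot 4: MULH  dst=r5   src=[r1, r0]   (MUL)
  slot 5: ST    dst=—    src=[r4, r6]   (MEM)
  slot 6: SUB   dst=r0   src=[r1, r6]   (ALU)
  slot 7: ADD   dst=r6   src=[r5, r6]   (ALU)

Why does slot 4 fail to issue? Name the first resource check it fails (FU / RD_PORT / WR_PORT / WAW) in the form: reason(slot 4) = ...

reason(slot 4) = RD_PORT

#0 MUL src=r0,r2 dispatched  <A:3 Mu:1 Ld:1 B:1 rd:2 wr:1>
#1 MEM src=r5 dispatched  <A:3 Mu:1 Ld:0 B:1 rd:1 wr:0>
#2 MUL src=r6,r3 held:RD_PORT  <A:3 Mu:1 Ld:0 B:1 rd:1 wr:0>
#3 MUL src=r0,r3 held:RD_PORT  <A:3 Mu:1 Ld:0 B:1 rd:1 wr:0>
#4 MUL src=r1,r0 held:RD_PORT  <A:3 Mu:1 Ld:0 B:1 rd:1 wr:0>
#5 MEM src=r4,r6 held:FU  <A:3 Mu:1 Ld:0 B:1 rd:1 wr:0>
#6 ALU src=r1,r6 held:RD_PORT  <A:3 Mu:1 Ld:0 B:1 rd:1 wr:0>
#7 ALU src=r5,r6 held:RD_PORT  <A:3 Mu:1 Ld:0 B:1 rd:1 wr:0>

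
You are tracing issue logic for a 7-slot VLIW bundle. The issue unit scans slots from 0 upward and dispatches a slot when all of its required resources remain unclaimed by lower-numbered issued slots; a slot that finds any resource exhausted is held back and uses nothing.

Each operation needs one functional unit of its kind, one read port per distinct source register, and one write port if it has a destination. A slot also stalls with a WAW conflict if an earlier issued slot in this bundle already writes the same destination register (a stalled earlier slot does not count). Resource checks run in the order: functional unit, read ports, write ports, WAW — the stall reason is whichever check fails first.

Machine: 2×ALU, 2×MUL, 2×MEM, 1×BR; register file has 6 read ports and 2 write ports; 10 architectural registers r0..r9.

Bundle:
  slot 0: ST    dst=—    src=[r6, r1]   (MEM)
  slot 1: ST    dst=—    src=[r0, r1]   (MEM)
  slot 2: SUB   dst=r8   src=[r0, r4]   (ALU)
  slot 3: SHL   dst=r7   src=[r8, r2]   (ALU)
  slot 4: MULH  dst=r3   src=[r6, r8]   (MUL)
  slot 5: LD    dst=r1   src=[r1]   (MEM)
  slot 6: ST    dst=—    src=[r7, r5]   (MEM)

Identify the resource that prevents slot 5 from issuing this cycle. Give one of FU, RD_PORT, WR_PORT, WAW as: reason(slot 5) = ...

  0. MEM ⇒ go  {2A/2Mu/1Ld/1B | 4r 2w}
  1. MEM ⇒ go  {2A/2Mu/0Ld/1B | 2r 2w}
  2. ALU→r8 ⇒ go  {1A/2Mu/0Ld/1B | 0r 1w}
  3. ALU→r7 ⇒ no(RD_PORT)  {1A/2Mu/0Ld/1B | 0r 1w}
  4. MUL→r3 ⇒ no(RD_PORT)  {1A/2Mu/0Ld/1B | 0r 1w}
  5. MEM→r1 ⇒ no(FU)  {1A/2Mu/0Ld/1B | 0r 1w}
  6. MEM ⇒ no(FU)  {1A/2Mu/0Ld/1B | 0r 1w}

reason(slot 5) = FU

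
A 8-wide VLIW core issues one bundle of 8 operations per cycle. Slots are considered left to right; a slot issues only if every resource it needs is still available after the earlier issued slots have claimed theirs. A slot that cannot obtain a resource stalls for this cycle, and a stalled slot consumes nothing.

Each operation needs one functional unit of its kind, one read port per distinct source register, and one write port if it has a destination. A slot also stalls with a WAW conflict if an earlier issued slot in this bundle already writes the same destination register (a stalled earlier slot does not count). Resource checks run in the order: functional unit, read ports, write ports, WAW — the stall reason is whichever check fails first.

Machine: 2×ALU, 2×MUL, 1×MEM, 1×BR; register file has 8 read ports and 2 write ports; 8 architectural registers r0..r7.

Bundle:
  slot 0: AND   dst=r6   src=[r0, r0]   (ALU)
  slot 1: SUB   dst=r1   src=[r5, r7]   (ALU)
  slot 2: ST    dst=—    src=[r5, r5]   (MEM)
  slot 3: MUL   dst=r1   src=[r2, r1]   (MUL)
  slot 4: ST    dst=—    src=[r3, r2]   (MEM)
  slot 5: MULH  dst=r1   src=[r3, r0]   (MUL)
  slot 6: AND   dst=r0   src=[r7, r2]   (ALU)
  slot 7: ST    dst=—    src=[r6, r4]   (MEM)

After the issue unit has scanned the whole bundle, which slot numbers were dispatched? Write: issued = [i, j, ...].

issued = [0, 1, 2]

slot 0 (ALU): ISSUE — free A1,Mu2,Ld1,B1 rp7 wp1
slot 1 (ALU): ISSUE — free A0,Mu2,Ld1,B1 rp5 wp0
slot 2 (MEM): ISSUE — free A0,Mu2,Ld0,B1 rp4 wp0
slot 3 (MUL): stall WR_PORT — free A0,Mu2,Ld0,B1 rp4 wp0
slot 4 (MEM): stall FU — free A0,Mu2,Ld0,B1 rp4 wp0
slot 5 (MUL): stall WR_PORT — free A0,Mu2,Ld0,B1 rp4 wp0
slot 6 (ALU): stall FU — free A0,Mu2,Ld0,B1 rp4 wp0
slot 7 (MEM): stall FU — free A0,Mu2,Ld0,B1 rp4 wp0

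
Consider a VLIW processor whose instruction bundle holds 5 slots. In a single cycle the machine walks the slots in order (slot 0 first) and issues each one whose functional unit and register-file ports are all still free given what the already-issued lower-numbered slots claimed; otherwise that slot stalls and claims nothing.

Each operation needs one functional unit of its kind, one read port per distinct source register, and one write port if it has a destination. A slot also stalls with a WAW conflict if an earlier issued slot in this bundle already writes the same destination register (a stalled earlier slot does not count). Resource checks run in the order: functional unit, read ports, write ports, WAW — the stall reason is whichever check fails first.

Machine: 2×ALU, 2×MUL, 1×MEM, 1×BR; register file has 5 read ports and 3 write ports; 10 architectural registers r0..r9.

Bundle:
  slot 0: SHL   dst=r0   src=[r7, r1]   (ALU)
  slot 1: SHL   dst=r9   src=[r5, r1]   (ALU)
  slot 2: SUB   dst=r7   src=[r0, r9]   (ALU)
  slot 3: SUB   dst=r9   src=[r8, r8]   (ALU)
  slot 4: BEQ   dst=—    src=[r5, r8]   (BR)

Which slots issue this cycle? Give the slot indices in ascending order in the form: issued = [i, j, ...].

#0 ALU src=r7,r1 dispatched  <A:1 Mu:2 Ld:1 B:1 rd:3 wr:2>
#1 ALU src=r5,r1 dispatched  <A:0 Mu:2 Ld:1 B:1 rd:1 wr:1>
#2 ALU src=r0,r9 held:FU  <A:0 Mu:2 Ld:1 B:1 rd:1 wr:1>
#3 ALU src=r8,r8 held:FU  <A:0 Mu:2 Ld:1 B:1 rd:1 wr:1>
#4 BR src=r5,r8 held:RD_PORT  <A:0 Mu:2 Ld:1 B:1 rd:1 wr:1>

issued = [0, 1]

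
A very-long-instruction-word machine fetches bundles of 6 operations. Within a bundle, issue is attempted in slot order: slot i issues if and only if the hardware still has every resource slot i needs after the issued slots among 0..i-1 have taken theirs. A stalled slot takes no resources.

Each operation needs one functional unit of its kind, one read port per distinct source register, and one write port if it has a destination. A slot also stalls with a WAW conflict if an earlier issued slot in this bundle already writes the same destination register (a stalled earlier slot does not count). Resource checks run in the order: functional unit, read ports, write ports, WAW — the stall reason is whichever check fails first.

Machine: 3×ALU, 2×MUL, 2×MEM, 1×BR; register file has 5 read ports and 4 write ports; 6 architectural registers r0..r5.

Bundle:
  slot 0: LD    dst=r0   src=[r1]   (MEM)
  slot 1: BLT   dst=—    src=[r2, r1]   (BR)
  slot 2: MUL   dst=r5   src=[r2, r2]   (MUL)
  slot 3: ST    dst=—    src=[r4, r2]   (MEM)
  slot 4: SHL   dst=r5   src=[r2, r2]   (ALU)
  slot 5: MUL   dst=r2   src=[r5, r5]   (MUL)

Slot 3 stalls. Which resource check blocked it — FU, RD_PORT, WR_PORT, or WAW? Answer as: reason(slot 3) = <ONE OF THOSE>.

#0 MEM src=r1 dispatched  <A:3 Mu:2 Ld:1 B:1 rd:4 wr:3>
#1 BR src=r2,r1 dispatched  <A:3 Mu:2 Ld:1 B:0 rd:2 wr:3>
#2 MUL src=r2,r2 dispatched  <A:3 Mu:1 Ld:1 B:0 rd:1 wr:2>
#3 MEM src=r4,r2 held:RD_PORT  <A:3 Mu:1 Ld:1 B:0 rd:1 wr:2>
#4 ALU src=r2,r2 held:WAW  <A:3 Mu:1 Ld:1 B:0 rd:1 wr:2>
#5 MUL src=r5,r5 dispatched  <A:3 Mu:0 Ld:1 B:0 rd:0 wr:1>

reason(slot 3) = RD_PORT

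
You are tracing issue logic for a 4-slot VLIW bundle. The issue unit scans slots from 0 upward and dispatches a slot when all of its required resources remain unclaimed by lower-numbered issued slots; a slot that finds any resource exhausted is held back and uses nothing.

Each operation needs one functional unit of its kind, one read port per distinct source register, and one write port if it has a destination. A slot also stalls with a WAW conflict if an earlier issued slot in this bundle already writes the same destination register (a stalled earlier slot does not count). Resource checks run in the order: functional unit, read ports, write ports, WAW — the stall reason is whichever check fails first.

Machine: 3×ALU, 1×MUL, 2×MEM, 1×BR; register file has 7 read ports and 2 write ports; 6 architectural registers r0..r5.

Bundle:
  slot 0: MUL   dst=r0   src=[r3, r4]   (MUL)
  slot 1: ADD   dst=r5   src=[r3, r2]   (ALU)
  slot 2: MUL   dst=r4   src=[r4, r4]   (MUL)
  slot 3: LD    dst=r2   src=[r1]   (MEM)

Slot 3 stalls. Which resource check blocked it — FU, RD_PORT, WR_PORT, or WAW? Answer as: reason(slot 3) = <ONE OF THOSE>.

reason(slot 3) = WR_PORT

slot 0 (MUL): ISSUE — free A3,Mu0,Ld2,B1 rp5 wp1
slot 1 (ALU): ISSUE — free A2,Mu0,Ld2,B1 rp3 wp0
slot 2 (MUL): stall FU — free A2,Mu0,Ld2,B1 rp3 wp0
slot 3 (MEM): stall WR_PORT — free A2,Mu0,Ld2,B1 rp3 wp0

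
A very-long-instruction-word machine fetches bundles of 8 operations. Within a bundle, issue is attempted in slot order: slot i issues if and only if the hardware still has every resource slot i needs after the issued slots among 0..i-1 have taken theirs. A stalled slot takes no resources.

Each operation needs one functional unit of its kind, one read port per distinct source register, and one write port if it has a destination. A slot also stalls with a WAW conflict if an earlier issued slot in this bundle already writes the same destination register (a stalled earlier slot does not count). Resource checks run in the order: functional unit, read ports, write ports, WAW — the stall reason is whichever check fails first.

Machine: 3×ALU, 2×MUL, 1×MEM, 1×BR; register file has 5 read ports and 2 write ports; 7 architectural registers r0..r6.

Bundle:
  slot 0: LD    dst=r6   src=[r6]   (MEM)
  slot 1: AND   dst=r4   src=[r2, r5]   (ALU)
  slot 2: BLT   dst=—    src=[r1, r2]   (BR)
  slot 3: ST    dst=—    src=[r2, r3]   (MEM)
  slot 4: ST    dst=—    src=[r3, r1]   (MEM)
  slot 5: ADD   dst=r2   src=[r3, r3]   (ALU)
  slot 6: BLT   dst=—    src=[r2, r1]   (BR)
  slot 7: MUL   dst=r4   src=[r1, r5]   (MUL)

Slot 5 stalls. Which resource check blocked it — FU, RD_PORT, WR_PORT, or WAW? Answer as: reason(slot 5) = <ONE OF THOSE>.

reason(slot 5) = RD_PORT

#0 MEM src=r6 dispatched  <A:3 Mu:2 Ld:0 B:1 rd:4 wr:1>
#1 ALU src=r2,r5 dispatched  <A:2 Mu:2 Ld:0 B:1 rd:2 wr:0>
#2 BR src=r1,r2 dispatched  <A:2 Mu:2 Ld:0 B:0 rd:0 wr:0>
#3 MEM src=r2,r3 held:FU  <A:2 Mu:2 Ld:0 B:0 rd:0 wr:0>
#4 MEM src=r3,r1 held:FU  <A:2 Mu:2 Ld:0 B:0 rd:0 wr:0>
#5 ALU src=r3,r3 held:RD_PORT  <A:2 Mu:2 Ld:0 B:0 rd:0 wr:0>
#6 BR src=r2,r1 held:FU  <A:2 Mu:2 Ld:0 B:0 rd:0 wr:0>
#7 MUL src=r1,r5 held:RD_PORT  <A:2 Mu:2 Ld:0 B:0 rd:0 wr:0>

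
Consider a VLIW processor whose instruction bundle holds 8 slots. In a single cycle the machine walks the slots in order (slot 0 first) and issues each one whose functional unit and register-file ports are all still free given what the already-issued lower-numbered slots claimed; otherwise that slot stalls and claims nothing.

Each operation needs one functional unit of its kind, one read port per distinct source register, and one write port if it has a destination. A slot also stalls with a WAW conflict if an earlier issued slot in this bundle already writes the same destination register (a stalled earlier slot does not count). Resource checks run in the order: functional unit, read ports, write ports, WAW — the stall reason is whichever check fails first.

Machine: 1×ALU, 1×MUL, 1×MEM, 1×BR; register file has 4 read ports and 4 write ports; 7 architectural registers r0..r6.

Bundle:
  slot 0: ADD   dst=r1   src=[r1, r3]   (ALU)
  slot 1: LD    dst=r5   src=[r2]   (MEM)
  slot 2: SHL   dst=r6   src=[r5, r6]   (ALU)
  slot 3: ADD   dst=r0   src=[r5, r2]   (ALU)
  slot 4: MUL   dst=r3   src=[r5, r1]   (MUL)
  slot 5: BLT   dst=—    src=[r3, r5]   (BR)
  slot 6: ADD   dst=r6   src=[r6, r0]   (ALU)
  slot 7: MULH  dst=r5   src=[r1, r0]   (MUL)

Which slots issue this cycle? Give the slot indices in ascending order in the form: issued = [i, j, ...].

issued = [0, 1]

slot 0 (ALU): ISSUE — free A0,Mu1,Ld1,B1 rp2 wp3
slot 1 (MEM): ISSUE — free A0,Mu1,Ld0,B1 rp1 wp2
slot 2 (ALU): stall FU — free A0,Mu1,Ld0,B1 rp1 wp2
slot 3 (ALU): stall FU — free A0,Mu1,Ld0,B1 rp1 wp2
slot 4 (MUL): stall RD_PORT — free A0,Mu1,Ld0,B1 rp1 wp2
slot 5 (BR): stall RD_PORT — free A0,Mu1,Ld0,B1 rp1 wp2
slot 6 (ALU): stall FU — free A0,Mu1,Ld0,B1 rp1 wp2
slot 7 (MUL): stall RD_PORT — free A0,Mu1,Ld0,B1 rp1 wp2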